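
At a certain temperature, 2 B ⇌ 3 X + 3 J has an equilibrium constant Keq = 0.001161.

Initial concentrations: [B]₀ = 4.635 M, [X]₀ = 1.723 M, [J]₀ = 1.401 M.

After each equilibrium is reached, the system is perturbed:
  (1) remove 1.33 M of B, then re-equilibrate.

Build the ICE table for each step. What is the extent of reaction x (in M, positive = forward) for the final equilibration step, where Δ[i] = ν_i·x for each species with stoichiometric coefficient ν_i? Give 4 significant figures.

Q₀ = 0.6547 vs Keq = 0.001161 ⇒ Q>K, reverse
Step 1:
                   B          X          J
  init         4.635      1.723      1.401
  Δ           0.6499    -0.9748    -0.9748
  eq           5.285     0.7482     0.4262
  solve Keq expr → x = -0.3249; check Q = 0.001161
Then remove 1.33 M of B.
Step 2:
                   B          X          J
  init         3.955     0.7482     0.4262
  Δ          0.03234    -0.0485    -0.0485
  eq           3.987     0.6997     0.3777
  solve Keq expr → x = -0.01617; check Q = 0.001161

x = -0.01617 M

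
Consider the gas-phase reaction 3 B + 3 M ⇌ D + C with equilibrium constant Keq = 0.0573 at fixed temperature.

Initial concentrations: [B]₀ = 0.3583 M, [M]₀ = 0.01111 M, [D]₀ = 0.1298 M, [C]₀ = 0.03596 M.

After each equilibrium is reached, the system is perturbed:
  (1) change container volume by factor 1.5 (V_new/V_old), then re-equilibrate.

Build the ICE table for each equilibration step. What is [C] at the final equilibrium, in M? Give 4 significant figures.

Q₀ = 7.3997e+04 vs Keq = 0.0573 ⇒ Q>K, reverse
Step 1:
                    B           M           D           C
  Initial      0.3583     0.01111      0.1298     0.03596
  Change       0.1076      0.1076    -0.03586    -0.03586
  Equil        0.4659      0.1187     0.09394  1.0309e-04
  solve Keq expr → x = -0.03586; check Q = 0.0573
Then change container volume by factor 1.5 (V_new/V_old).
Step 2:
                    B           M           D           C
  Initial      0.3106     0.07912     0.06263  6.8728e-05
  Change   1.6510e-04  1.6510e-04 -5.5033e-05 -5.5033e-05
  Equil        0.3107     0.07929     0.06257  1.3695e-05
  solve Keq expr → x = -5.5033e-05; check Q = 0.0573

[C]_eq = 1.3695e-05 M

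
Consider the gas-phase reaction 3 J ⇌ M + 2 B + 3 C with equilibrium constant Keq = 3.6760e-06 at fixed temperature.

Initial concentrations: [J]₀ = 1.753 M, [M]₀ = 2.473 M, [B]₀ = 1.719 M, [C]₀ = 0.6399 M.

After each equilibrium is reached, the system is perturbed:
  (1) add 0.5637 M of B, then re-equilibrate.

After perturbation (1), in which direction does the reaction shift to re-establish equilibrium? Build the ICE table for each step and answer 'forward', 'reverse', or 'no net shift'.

Q₀ = 0.3554 vs Keq = 3.6760e-06 ⇒ Q>K, reverse
Step 1:
                  J         M         B         C
  Initial     1.753     2.473     1.719    0.6399
  Change     0.6166   -0.2055   -0.4111   -0.6166
  Equil        2.37     2.267     1.308   0.02328
  solve Keq expr → x = -0.2055; check Q = 3.6760e-06
Then add 0.5637 M of B.
Step 2:
                  J         M         B         C
  Initial      2.37     2.267     1.872   0.02328
  Change   0.004883 -0.001628 -0.003255 -0.004883
  Equil       2.375     2.266     1.868   0.01839
  solve Keq expr → x = -0.001628; check Q = 3.6760e-06

Direction: reverse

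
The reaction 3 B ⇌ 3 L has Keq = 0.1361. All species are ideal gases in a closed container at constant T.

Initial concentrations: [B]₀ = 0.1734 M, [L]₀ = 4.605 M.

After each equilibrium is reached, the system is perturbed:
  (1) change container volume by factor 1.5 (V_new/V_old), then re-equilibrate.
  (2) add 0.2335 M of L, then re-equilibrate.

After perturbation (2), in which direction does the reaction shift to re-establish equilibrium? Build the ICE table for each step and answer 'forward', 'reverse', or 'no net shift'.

Direction: reverse

Q₀ = 1.8730e+04 vs Keq = 0.1361 ⇒ Q>K, reverse
Step 1:
                   B          L
  I           0.1734      4.605
  C            2.982     -2.982
  E            3.155      1.623
  solve Keq expr → x = -0.994; check Q = 0.1361
Then change container volume by factor 1.5 (V_new/V_old).
Step 2:
                   B          L
  I            2.104      1.082
  C                0          0
  E            2.104      1.082
  solve Keq expr → x = 0; check Q = 0.1361
Then add 0.2335 M of L.
Step 3:
                   B          L
  I            2.104      1.316
  C           0.1542    -0.1542
  E            2.258      1.161
  solve Keq expr → x = -0.0514; check Q = 0.1361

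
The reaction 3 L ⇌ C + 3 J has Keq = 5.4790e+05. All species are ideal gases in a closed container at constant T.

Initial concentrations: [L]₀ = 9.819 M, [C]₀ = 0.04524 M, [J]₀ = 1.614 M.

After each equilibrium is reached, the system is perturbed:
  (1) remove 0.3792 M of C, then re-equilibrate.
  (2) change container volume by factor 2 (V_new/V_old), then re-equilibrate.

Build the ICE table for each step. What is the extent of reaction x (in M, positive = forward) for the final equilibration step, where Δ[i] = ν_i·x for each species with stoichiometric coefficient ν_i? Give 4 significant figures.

x = 0.006583 M

Q₀ = 2.0092e-04 vs Keq = 5.4790e+05 ⇒ Q<K, forward
Step 1:
                  L         C         J
  Initial     9.819   0.04524     1.614
  Change     -9.616     3.205     9.616
  Equil      0.2033      3.25     11.23
  solve Keq expr → x = 3.205; check Q = 5.4790e+05
Then remove 0.3792 M of C.
Step 2:
                  L         C         J
  Initial    0.2033     2.871     11.23
  Change  -0.008034  0.002678  0.008034
  Equil      0.1953     2.874     11.24
  solve Keq expr → x = 0.002678; check Q = 5.4790e+05
Then change container volume by factor 2 (V_new/V_old).
Step 3:
                  L         C         J
  Initial   0.09763     1.437     5.619
  Change   -0.01975  0.006583   0.01975
  Equil     0.07788     1.444     5.639
  solve Keq expr → x = 0.006583; check Q = 5.4790e+05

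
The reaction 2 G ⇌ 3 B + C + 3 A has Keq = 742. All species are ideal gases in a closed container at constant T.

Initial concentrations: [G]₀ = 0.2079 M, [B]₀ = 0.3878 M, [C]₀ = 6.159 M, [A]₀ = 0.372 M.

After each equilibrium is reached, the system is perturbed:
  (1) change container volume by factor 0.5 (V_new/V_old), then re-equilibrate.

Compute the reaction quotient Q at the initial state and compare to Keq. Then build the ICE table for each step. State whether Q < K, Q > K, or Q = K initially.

Q₀ = 0.4278 vs Keq = 742 ⇒ Q<K, forward
Step 1:
                    G           B           C           A
  init         0.2079      0.3878       6.159       0.372
  Δ           -0.1823      0.2735     0.09115      0.2735
  eq          0.02559      0.6613        6.25      0.6455
  solve Keq expr → x = 0.09115; check Q = 742
Then change container volume by factor 0.5 (V_new/V_old).
Step 2:
                    G           B           C           A
  init        0.05118       1.323        12.5       1.291
  Δ            0.1281     -0.1921    -0.06403     -0.1921
  eq           0.1792        1.13       12.44       1.099
  solve Keq expr → x = -0.06403; check Q = 742

Q₀ = 0.4278; Q < K (proceeds forward)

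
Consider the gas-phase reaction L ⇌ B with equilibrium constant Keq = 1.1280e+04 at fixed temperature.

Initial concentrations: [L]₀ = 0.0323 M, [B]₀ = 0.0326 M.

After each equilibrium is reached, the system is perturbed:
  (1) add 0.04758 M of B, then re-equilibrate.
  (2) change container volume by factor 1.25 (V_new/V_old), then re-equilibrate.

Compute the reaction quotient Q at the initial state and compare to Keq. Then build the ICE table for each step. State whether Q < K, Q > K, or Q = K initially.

Q₀ = 1.009 vs Keq = 1.1280e+04 ⇒ Q<K, forward
Step 1:
                  L         B
  Initial    0.0323    0.0326
  Change   -0.03229   0.03229
  Equil   5.7530e-06   0.06489
  solve Keq expr → x = 0.03229; check Q = 1.1280e+04
Then add 0.04758 M of B.
Step 2:
                  L         B
  Initial 5.7530e-06    0.1125
  Change  4.2177e-06 -4.2177e-06
  Equil   9.9707e-06    0.1125
  solve Keq expr → x = -4.2177e-06; check Q = 1.1280e+04
Then change container volume by factor 1.25 (V_new/V_old).
Step 3:
                  L         B
  Initial 7.9766e-06   0.08998
  Change          0         0
  Equil   7.9766e-06   0.08998
  solve Keq expr → x = 0; check Q = 1.1280e+04

Q₀ = 1.009; Q < K (proceeds forward)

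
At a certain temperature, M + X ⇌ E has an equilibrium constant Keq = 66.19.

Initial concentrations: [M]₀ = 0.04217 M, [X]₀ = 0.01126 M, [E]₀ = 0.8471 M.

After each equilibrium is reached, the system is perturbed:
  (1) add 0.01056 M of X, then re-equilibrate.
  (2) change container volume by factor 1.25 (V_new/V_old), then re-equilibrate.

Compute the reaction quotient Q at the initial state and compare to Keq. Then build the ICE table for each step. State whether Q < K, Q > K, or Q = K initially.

Q₀ = 1784 vs Keq = 66.19 ⇒ Q>K, reverse
Step 1:
                  M         X         E
  init      0.04217   0.01126    0.8471
  Δ         0.08191   0.08191  -0.08191
  eq         0.1241   0.09317    0.7652
  solve Keq expr → x = -0.08191; check Q = 66.19
Then add 0.01056 M of X.
Step 2:
                  M         X         E
  init       0.1241    0.1037    0.7652
  Δ       -0.005519 -0.005519  0.005519
  eq         0.1186   0.09821    0.7707
  solve Keq expr → x = 0.005519; check Q = 66.19
Then change container volume by factor 1.25 (V_new/V_old).
Step 3:
                  M         X         E
  init      0.09485   0.07857    0.6166
  Δ        0.009412  0.009412 -0.009412
  eq         0.1043   0.08798    0.6072
  solve Keq expr → x = -0.009412; check Q = 66.19

Q₀ = 1784; Q > K (proceeds reverse)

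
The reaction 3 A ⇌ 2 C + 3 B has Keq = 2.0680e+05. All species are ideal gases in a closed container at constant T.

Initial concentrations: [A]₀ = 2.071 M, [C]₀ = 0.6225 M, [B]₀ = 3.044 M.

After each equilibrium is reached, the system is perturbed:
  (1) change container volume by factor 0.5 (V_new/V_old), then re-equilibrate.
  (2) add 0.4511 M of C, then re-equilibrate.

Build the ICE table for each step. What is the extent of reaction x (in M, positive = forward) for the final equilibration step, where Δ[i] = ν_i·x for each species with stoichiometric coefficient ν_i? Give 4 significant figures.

x = -0.009664 M

Q₀ = 1.23 vs Keq = 2.0680e+05 ⇒ Q<K, forward
Step 1:
                  A         C         B
  I           2.071    0.6225     3.044
  C          -1.941     1.294     1.941
  E          0.1301     1.916     4.985
  solve Keq expr → x = 0.647; check Q = 2.0680e+05
Then change container volume by factor 0.5 (V_new/V_old).
Step 2:
                  A         C         B
  I          0.2601     3.833      9.97
  C          0.1403  -0.09355   -0.1403
  E          0.4005     3.739      9.83
  solve Keq expr → x = -0.04678; check Q = 2.0680e+05
Then add 0.4511 M of C.
Step 3:
                  A         C         B
  I          0.4005      4.19      9.83
  C         0.02899  -0.01933  -0.02899
  E          0.4294     4.171     9.801
  solve Keq expr → x = -0.009664; check Q = 2.0680e+05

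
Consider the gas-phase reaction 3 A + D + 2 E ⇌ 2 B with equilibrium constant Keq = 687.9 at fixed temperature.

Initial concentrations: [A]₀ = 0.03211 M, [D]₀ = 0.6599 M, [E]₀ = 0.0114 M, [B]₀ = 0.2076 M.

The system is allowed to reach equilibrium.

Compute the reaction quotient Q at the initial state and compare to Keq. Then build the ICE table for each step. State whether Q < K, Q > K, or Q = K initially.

Q₀ = 1.5179e+07 vs Keq = 687.9 ⇒ Q>K, reverse
Step 1:
                  A         D         E         B
  I         0.03211    0.6599    0.0114    0.2076
  C          0.1231   0.04104   0.08208  -0.08208
  E          0.1552    0.7009   0.09348    0.1255
  solve Keq expr → x = -0.04104; check Q = 687.9

Q₀ = 1.5179e+07; Q > K (proceeds reverse)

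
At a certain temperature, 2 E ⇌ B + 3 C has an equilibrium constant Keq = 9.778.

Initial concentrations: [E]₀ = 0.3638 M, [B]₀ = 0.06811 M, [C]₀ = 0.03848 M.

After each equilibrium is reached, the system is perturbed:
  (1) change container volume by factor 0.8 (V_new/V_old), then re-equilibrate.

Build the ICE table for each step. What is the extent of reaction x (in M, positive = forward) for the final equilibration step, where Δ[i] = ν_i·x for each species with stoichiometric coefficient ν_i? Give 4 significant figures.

Q₀ = 2.9322e-05 vs Keq = 9.778 ⇒ Q<K, forward
Step 1:
                    E           B           C
  I            0.3638     0.06811     0.03848
  C           -0.3099      0.1549      0.4648
  E           0.05393       0.223      0.5033
  solve Keq expr → x = 0.1549; check Q = 9.778
Then change container volume by factor 0.8 (V_new/V_old).
Step 2:
                    E           B           C
  I           0.06741      0.2788      0.6291
  C           0.01228   -0.006142    -0.01843
  E           0.07969      0.2727      0.6107
  solve Keq expr → x = -0.006142; check Q = 9.778

x = -0.006142 M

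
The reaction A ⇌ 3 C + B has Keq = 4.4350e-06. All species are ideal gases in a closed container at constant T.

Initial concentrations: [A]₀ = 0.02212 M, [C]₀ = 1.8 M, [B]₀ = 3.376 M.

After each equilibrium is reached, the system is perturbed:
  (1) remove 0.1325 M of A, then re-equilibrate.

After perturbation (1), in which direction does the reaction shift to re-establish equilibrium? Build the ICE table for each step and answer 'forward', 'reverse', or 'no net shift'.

Q₀ = 890.1 vs Keq = 4.4350e-06 ⇒ Q>K, reverse
Step 1:
                  A         C         B
  init      0.02212       1.8     3.376
  Δ          0.5967     -1.79   -0.5967
  eq         0.6188  0.009958     2.779
  solve Keq expr → x = -0.5967; check Q = 4.4350e-06
Then remove 0.1325 M of A.
Step 2:
                  A         C         B
  init       0.4863  0.009958     2.779
  Δ       2.5555e-04 -7.6664e-04 -2.5555e-04
  eq         0.4866  0.009191     2.779
  solve Keq expr → x = -2.5555e-04; check Q = 4.4350e-06

Direction: reverse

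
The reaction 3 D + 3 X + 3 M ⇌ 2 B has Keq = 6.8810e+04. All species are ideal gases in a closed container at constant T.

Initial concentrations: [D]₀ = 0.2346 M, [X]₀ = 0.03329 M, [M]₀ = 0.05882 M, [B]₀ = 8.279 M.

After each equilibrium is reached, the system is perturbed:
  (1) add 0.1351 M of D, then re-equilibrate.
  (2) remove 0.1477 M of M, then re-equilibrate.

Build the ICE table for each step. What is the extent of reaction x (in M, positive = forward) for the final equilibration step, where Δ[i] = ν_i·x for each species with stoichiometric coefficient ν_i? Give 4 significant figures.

Q₀ = 7.0706e+11 vs Keq = 6.8810e+04 ⇒ Q>K, reverse
Step 1:
                    D           X           M           B
  I            0.2346     0.03329     0.05882       8.279
  C              0.36        0.36        0.36       -0.24
  E            0.5946      0.3933      0.4188       8.039
  solve Keq expr → x = -0.12; check Q = 6.8810e+04
Then add 0.1351 M of D.
Step 2:
                    D           X           M           B
  I            0.7297      0.3933      0.4188       8.039
  C          -0.03109    -0.03109    -0.03109     0.02073
  E            0.6986      0.3622      0.3877        8.06
  solve Keq expr → x = 0.01036; check Q = 6.8810e+04
Then remove 0.1477 M of M.
Step 3:
                    D           X           M           B
  I            0.6986      0.3622        0.24        8.06
  C           0.06247     0.06247     0.06247    -0.04165
  E            0.7611      0.4247      0.3025       8.018
  solve Keq expr → x = -0.02082; check Q = 6.8810e+04

x = -0.02082 M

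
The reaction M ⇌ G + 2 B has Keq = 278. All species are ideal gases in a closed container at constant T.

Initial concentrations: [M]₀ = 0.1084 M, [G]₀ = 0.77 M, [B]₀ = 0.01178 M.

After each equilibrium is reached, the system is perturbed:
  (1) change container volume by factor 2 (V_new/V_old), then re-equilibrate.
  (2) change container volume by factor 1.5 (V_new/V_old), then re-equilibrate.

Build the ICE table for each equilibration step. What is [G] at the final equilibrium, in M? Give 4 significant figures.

[G]_eq = 0.2928 M

Q₀ = 9.8572e-04 vs Keq = 278 ⇒ Q<K, forward
Step 1:
                   M          G          B
  init        0.1084       0.77    0.01178
  Δ          -0.1082     0.1082     0.2165
  eq      1.6459e-04     0.8782     0.2283
  solve Keq expr → x = 0.1082; check Q = 278
Then change container volume by factor 2 (V_new/V_old).
Step 2:
                   M          G          B
  init    8.2293e-05     0.4391     0.1141
  Δ       -6.1672e-05 6.1672e-05 1.2334e-04
  eq      2.0621e-05     0.4392     0.1142
  solve Keq expr → x = 6.1672e-05; check Q = 278
Then change container volume by factor 1.5 (V_new/V_old).
Step 3:
                   M          G          B
  init    1.3747e-05     0.2928    0.07617
  Δ       -7.6346e-06 7.6346e-06 1.5269e-05
  eq      6.1124e-06     0.2928    0.07618
  solve Keq expr → x = 7.6346e-06; check Q = 278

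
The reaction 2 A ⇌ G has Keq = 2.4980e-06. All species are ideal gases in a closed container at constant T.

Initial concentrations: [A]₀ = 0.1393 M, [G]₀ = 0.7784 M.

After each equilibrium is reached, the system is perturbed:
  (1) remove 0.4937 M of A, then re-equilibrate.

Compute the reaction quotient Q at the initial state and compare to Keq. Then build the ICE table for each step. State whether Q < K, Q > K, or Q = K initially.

Q₀ = 40.11 vs Keq = 2.4980e-06 ⇒ Q>K, reverse
Step 1:
                  A         G
  Initial    0.1393    0.7784
  Change      1.557   -0.7784
  Equil       1.696 7.1860e-06
  solve Keq expr → x = -0.7784; check Q = 2.4980e-06
Then remove 0.4937 M of A.
Step 2:
                  A         G
  Initial     1.202 7.1860e-06
  Change  7.1491e-06 -3.5745e-06
  Equil       1.202 3.6115e-06
  solve Keq expr → x = -3.5745e-06; check Q = 2.4980e-06

Q₀ = 40.11; Q > K (proceeds reverse)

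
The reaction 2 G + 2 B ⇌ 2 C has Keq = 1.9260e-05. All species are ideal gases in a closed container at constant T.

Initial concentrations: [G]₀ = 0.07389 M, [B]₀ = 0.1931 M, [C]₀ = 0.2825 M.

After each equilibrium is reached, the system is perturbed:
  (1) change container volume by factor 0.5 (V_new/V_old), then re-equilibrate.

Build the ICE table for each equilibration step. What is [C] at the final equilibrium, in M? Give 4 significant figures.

Q₀ = 392 vs Keq = 1.9260e-05 ⇒ Q>K, reverse
Step 1:
                    G           B           C
  Initial     0.07389      0.1931      0.2825
  Change       0.2818      0.2818     -0.2818
  Equil        0.3556      0.4749  7.4116e-04
  solve Keq expr → x = -0.1409; check Q = 1.9260e-05
Then change container volume by factor 0.5 (V_new/V_old).
Step 2:
                    G           B           C
  Initial      0.7113      0.9497    0.001482
  Change    -0.001472   -0.001472    0.001472
  Equil        0.7098      0.9482    0.002954
  solve Keq expr → x = 7.3580e-04; check Q = 1.9260e-05

[C]_eq = 0.002954 M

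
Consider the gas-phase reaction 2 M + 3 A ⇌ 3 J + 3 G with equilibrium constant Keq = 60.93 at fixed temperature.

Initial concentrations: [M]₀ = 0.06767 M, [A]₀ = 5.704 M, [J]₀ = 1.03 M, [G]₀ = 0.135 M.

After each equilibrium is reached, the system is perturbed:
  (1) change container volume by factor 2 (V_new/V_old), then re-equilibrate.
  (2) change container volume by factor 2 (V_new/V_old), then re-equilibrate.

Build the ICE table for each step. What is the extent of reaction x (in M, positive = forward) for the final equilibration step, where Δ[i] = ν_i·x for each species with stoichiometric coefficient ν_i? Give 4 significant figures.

x = 3.3970e-05 M

Q₀ = 0.003164 vs Keq = 60.93 ⇒ Q<K, forward
Step 1:
                    M           A           J           G
  I           0.06767       5.704        1.03       0.135
  C          -0.06635    -0.09953     0.09953     0.09953
  E          0.001317       5.604        1.13      0.2345
  solve Keq expr → x = 0.03318; check Q = 60.93
Then change container volume by factor 2 (V_new/V_old).
Step 2:
                    M           A           J           G
  I        6.5826e-04       2.802      0.5648      0.1173
  C       -1.9067e-04 -2.8600e-04  2.8600e-04  2.8600e-04
  E        4.6759e-04       2.802      0.5651      0.1176
  solve Keq expr → x = 9.5335e-05; check Q = 60.93
Then change container volume by factor 2 (V_new/V_old).
Step 3:
                    M           A           J           G
  I        2.3380e-04       1.401      0.2825     0.05878
  C       -6.7939e-05 -1.0191e-04  1.0191e-04  1.0191e-04
  E        1.6586e-04       1.401      0.2826     0.05888
  solve Keq expr → x = 3.3970e-05; check Q = 60.93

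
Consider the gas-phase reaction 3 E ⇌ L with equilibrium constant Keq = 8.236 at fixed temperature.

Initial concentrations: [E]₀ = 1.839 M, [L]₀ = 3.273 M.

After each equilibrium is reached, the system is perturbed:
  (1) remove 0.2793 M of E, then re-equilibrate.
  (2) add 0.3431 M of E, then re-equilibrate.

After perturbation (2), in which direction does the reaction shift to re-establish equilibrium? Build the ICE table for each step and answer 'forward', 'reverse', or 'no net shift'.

Q₀ = 0.5263 vs Keq = 8.236 ⇒ Q<K, forward
Step 1:
                  E         L
  init        1.839     3.273
  Δ          -1.078    0.3593
  eq         0.7612     3.632
  solve Keq expr → x = 0.3593; check Q = 8.236
Then remove 0.2793 M of E.
Step 2:
                  E         L
  init       0.4819     3.632
  Δ          0.2729  -0.09096
  eq         0.7548     3.541
  solve Keq expr → x = -0.09096; check Q = 8.236
Then add 0.3431 M of E.
Step 3:
                  E         L
  init        1.098     3.541
  Δ         -0.3352    0.1117
  eq         0.7626     3.653
  solve Keq expr → x = 0.1117; check Q = 8.236

Direction: forward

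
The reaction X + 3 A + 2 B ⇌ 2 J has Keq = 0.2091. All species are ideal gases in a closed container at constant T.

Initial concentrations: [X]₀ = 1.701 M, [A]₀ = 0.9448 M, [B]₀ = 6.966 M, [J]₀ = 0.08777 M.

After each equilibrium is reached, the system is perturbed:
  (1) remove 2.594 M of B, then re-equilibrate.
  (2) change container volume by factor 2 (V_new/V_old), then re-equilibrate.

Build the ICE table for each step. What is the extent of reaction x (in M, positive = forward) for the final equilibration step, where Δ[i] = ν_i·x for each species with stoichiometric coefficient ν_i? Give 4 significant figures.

x = -0.04496 M

Q₀ = 1.1066e-04 vs Keq = 0.2091 ⇒ Q<K, forward
Step 1:
                  X         A         B         J
  init        1.701    0.9448     6.966   0.08777
  Δ         -0.2222   -0.6666   -0.4444    0.4444
  eq          1.479    0.2782     6.522    0.5322
  solve Keq expr → x = 0.2222; check Q = 0.2091
Then remove 2.594 M of B.
Step 2:
                  X         A         B         J
  init        1.479    0.2782     3.928    0.5322
  Δ         0.02666   0.07999   0.05333  -0.05333
  eq          1.505    0.3582     3.981    0.4788
  solve Keq expr → x = -0.02666; check Q = 0.2091
Then change container volume by factor 2 (V_new/V_old).
Step 3:
                  X         A         B         J
  init       0.7527    0.1791      1.99    0.2394
  Δ         0.04496    0.1349   0.08993  -0.08993
  eq         0.7977     0.314      2.08    0.1495
  solve Keq expr → x = -0.04496; check Q = 0.2091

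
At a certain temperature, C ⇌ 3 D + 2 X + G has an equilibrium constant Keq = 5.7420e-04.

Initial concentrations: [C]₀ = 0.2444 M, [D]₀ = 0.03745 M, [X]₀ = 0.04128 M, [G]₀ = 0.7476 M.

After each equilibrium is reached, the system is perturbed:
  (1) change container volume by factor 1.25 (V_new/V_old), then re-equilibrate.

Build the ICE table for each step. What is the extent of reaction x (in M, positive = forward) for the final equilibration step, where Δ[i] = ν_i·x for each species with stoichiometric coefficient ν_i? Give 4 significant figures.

x = 0.01196 M

Q₀ = 2.7378e-07 vs Keq = 5.7420e-04 ⇒ Q<K, forward
Step 1:
                  C         D         X         G
  init       0.2444   0.03745   0.04128    0.7476
  Δ        -0.05076    0.1523    0.1015   0.05076
  eq         0.1936    0.1897    0.1428    0.7984
  solve Keq expr → x = 0.05076; check Q = 5.7420e-04
Then change container volume by factor 1.25 (V_new/V_old).
Step 2:
                  C         D         X         G
  init       0.1549    0.1518    0.1142    0.6387
  Δ        -0.01196   0.03588   0.02392   0.01196
  eq          0.143    0.1877    0.1382    0.6506
  solve Keq expr → x = 0.01196; check Q = 5.7420e-04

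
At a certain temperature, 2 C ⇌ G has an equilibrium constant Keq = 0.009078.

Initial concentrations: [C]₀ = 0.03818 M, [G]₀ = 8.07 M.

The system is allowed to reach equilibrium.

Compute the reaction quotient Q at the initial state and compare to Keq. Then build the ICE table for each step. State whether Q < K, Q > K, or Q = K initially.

Q₀ = 5536; Q > K (proceeds reverse)

Q₀ = 5536 vs Keq = 0.009078 ⇒ Q>K, reverse
Step 1:
                   C          G
  I          0.03818       8.07
  C            13.04     -6.518
  E            13.07      1.552
  solve Keq expr → x = -6.518; check Q = 0.009078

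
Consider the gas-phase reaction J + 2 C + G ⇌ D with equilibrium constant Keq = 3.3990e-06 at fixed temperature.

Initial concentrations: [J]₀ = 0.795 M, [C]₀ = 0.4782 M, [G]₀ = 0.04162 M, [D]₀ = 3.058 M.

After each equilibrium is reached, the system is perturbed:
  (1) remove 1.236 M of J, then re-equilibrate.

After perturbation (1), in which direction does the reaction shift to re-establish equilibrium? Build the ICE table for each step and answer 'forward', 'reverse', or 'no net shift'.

Direction: reverse

Q₀ = 404.2 vs Keq = 3.3990e-06 ⇒ Q>K, reverse
Step 1:
                    J           C           G           D
  init          0.795      0.4782     0.04162       3.058
  Δ             3.056       6.112       3.056      -3.056
  eq            3.851       6.591       3.098    0.001761
  solve Keq expr → x = -3.056; check Q = 3.3990e-06
Then remove 1.236 M of J.
Step 2:
                    J           C           G           D
  init          2.615       6.591       3.098    0.001761
  Δ        5.6443e-04    0.001129  5.6443e-04 -5.6443e-04
  eq            2.616       6.592       3.098    0.001197
  solve Keq expr → x = -5.6443e-04; check Q = 3.3990e-06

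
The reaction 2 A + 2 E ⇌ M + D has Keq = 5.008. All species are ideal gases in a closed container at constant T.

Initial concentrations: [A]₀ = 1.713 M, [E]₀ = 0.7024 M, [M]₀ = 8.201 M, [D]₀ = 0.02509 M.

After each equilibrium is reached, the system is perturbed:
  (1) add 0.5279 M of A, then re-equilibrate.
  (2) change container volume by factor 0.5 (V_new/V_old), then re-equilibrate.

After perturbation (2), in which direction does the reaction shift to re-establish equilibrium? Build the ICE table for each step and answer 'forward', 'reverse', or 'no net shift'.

Direction: forward

Q₀ = 0.1421 vs Keq = 5.008 ⇒ Q<K, forward
Step 1:
                    A           E           M           D
  Initial       1.713      0.7024       8.201     0.02509
  Change      -0.3109     -0.3109      0.1555      0.1555
  Equil         1.402      0.3915       8.356      0.1806
  solve Keq expr → x = 0.1555; check Q = 5.008
Then add 0.5279 M of A.
Step 2:
                    A           E           M           D
  Initial        1.93      0.3915       8.356      0.1806
  Change     -0.06895    -0.06895     0.03448     0.03448
  Equil         1.861      0.3225       8.391       0.215
  solve Keq expr → x = 0.03448; check Q = 5.008
Then change container volume by factor 0.5 (V_new/V_old).
Step 3:
                    A           E           M           D
  Initial       3.722      0.6451       16.78      0.4301
  Change      -0.2506     -0.2506      0.1253      0.1253
  Equil         3.471      0.3944       16.91      0.5554
  solve Keq expr → x = 0.1253; check Q = 5.008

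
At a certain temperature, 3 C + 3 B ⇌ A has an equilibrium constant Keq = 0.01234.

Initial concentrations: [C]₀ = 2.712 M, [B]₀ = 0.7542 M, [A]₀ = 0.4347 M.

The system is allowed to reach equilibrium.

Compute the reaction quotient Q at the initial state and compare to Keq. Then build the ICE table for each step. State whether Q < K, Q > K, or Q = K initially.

Q₀ = 0.0508 vs Keq = 0.01234 ⇒ Q>K, reverse
Step 1:
                    C           B           A
  init          2.712      0.7542      0.4347
  Δ             0.266       0.266    -0.08866
  eq            2.978        1.02       0.346
  solve Keq expr → x = -0.08866; check Q = 0.01234

Q₀ = 0.0508; Q > K (proceeds reverse)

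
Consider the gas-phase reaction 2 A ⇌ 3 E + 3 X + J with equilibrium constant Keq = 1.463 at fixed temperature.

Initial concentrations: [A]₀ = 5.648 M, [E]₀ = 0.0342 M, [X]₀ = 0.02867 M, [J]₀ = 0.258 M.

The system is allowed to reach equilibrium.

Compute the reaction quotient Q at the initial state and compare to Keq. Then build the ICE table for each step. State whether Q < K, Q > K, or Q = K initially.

Q₀ = 7.6242e-12 vs Keq = 1.463 ⇒ Q<K, forward
Step 1:
                    A           E           X           J
  init          5.648      0.0342     0.02867       0.258
  Δ            -1.181       1.772       1.772      0.5906
  eq            4.467       1.806       1.801      0.8486
  solve Keq expr → x = 0.5906; check Q = 1.463

Q₀ = 7.6242e-12; Q < K (proceeds forward)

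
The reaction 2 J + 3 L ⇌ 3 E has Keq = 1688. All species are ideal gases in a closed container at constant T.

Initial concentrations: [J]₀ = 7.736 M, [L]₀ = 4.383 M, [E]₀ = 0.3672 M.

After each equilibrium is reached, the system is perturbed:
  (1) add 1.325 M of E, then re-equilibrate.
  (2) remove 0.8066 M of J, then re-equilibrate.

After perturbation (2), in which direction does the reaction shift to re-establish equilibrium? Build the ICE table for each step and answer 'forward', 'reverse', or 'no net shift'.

Direction: reverse

Q₀ = 9.8256e-06 vs Keq = 1688 ⇒ Q<K, forward
Step 1:
                    J           L           E
  Initial       7.736       4.383      0.3672
  Change       -2.832      -4.249       4.249
  Equil         4.904      0.1343       4.616
  solve Keq expr → x = 1.416; check Q = 1688
Then add 1.325 M of E.
Step 2:
                    J           L           E
  Initial       4.904      0.1343       5.941
  Change      0.02461     0.03691    -0.03691
  Equil         4.928      0.1712       5.904
  solve Keq expr → x = -0.0123; check Q = 1688
Then remove 0.8066 M of J.
Step 3:
                    J           L           E
  Initial       4.122      0.1712       5.904
  Change      0.01371     0.02057    -0.02057
  Equil         4.135      0.1918       5.883
  solve Keq expr → x = -0.006857; check Q = 1688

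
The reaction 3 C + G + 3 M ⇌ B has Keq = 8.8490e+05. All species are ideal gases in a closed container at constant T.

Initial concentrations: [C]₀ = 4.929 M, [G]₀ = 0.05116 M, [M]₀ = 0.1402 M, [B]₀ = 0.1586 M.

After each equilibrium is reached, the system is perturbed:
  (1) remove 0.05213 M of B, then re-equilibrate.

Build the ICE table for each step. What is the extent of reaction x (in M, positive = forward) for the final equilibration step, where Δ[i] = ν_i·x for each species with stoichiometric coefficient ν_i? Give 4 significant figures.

x = 1.9164e-04 M

Q₀ = 9.394 vs Keq = 8.8490e+05 ⇒ Q<K, forward
Step 1:
                    C           G           M           B
  init          4.929     0.05116      0.1402      0.1586
  Δ           -0.1334    -0.04447     -0.1334     0.04447
  eq            4.796    0.006686    0.006777      0.2031
  solve Keq expr → x = 0.04447; check Q = 8.8490e+05
Then remove 0.05213 M of B.
Step 2:
                    C           G           M           B
  init          4.796    0.006686    0.006777      0.1509
  Δ       -5.7491e-04 -1.9164e-04 -5.7491e-04  1.9164e-04
  eq            4.795    0.006494    0.006202      0.1511
  solve Keq expr → x = 1.9164e-04; check Q = 8.8490e+05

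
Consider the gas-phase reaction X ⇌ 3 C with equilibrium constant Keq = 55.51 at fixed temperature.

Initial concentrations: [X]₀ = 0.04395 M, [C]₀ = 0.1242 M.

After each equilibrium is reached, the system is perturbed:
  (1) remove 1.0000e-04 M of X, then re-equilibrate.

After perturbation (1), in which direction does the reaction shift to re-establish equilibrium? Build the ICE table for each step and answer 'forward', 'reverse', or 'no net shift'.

Q₀ = 0.04359 vs Keq = 55.51 ⇒ Q<K, forward
Step 1:
                    X           C
  I           0.04395      0.1242
  C          -0.04365       0.131
  E        2.9925e-04      0.2552
  solve Keq expr → x = 0.04365; check Q = 55.51
Then remove 1.0000e-04 M of X.
Step 2:
                    X           C
  I        1.9925e-04      0.2552
  C        9.8957e-05 -2.9687e-04
  E        2.9820e-04      0.2549
  solve Keq expr → x = -9.8957e-05; check Q = 55.51

Direction: reverse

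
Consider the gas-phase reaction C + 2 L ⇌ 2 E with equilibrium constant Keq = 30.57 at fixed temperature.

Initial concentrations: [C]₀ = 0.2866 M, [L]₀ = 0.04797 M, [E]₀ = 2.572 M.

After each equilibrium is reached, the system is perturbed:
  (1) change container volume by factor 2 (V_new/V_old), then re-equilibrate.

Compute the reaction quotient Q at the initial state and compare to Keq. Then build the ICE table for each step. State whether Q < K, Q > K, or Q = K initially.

Q₀ = 1.0031e+04 vs Keq = 30.57 ⇒ Q>K, reverse
Step 1:
                    C           L           E
  init         0.2866     0.04797       2.572
  Δ            0.2378      0.4756     -0.4756
  eq           0.5244      0.5236       2.096
  solve Keq expr → x = -0.2378; check Q = 30.57
Then change container volume by factor 2 (V_new/V_old).
Step 2:
                    C           L           E
  init         0.2622      0.2618       1.048
  Δ           0.03274     0.06548    -0.06548
  eq           0.2949      0.3273      0.9827
  solve Keq expr → x = -0.03274; check Q = 30.57

Q₀ = 1.0031e+04; Q > K (proceeds reverse)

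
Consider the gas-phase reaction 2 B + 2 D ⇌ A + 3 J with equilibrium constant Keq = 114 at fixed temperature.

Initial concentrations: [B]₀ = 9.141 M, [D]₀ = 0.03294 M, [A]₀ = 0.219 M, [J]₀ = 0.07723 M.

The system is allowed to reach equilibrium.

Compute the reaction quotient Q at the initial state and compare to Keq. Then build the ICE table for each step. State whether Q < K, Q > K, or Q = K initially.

Q₀ = 0.001113; Q < K (proceeds forward)

Q₀ = 0.001113 vs Keq = 114 ⇒ Q<K, forward
Step 1:
                   B          D          A          J
  init         9.141    0.03294      0.219    0.07723
  Δ         -0.03272   -0.03272    0.01636    0.04907
  eq           9.108 2.2392e-04     0.2354     0.1263
  solve Keq expr → x = 0.01636; check Q = 114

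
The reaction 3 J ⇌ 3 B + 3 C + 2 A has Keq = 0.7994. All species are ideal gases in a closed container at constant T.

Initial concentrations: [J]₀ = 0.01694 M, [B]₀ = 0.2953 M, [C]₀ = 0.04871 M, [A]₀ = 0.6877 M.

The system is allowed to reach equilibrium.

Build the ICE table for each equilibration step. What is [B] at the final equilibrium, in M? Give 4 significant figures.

Q₀ = 0.2895 vs Keq = 0.7994 ⇒ Q<K, forward
Step 1:
                  J         B         C         A
  init      0.01694    0.2953   0.04871    0.6877
  Δ       -0.003741  0.003741  0.003741  0.002494
  eq         0.0132     0.299   0.05245    0.6902
  solve Keq expr → x = 0.001247; check Q = 0.7994

[B]_eq = 0.299 M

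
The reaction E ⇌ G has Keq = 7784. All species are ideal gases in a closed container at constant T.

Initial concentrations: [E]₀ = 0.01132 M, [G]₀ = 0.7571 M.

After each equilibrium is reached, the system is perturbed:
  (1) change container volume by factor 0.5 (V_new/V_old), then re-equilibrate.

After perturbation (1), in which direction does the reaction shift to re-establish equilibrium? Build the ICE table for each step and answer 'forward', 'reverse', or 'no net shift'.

Q₀ = 66.88 vs Keq = 7784 ⇒ Q<K, forward
Step 1:
                  E         G
  Initial   0.01132    0.7571
  Change   -0.01122   0.01122
  Equil   9.8705e-05    0.7683
  solve Keq expr → x = 0.01122; check Q = 7784
Then change container volume by factor 0.5 (V_new/V_old).
Step 2:
                  E         G
  Initial 1.9741e-04     1.537
  Change          0         0
  Equil   1.9741e-04     1.537
  solve Keq expr → x = 0; check Q = 7784

Direction: no net shift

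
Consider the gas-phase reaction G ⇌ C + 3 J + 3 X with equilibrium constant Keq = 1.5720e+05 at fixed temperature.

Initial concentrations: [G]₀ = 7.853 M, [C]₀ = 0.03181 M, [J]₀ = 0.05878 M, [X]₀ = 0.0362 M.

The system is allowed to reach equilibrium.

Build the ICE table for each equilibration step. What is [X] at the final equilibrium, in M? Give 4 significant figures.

Q₀ = 3.9025e-11 vs Keq = 1.5720e+05 ⇒ Q<K, forward
Step 1:
                    G           C           J           X
  init          7.853     0.03181     0.05878      0.0362
  Δ            -2.705       2.705       8.115       8.115
  eq            5.148       2.737       8.174       8.151
  solve Keq expr → x = 2.705; check Q = 1.5720e+05

[X]_eq = 8.151 M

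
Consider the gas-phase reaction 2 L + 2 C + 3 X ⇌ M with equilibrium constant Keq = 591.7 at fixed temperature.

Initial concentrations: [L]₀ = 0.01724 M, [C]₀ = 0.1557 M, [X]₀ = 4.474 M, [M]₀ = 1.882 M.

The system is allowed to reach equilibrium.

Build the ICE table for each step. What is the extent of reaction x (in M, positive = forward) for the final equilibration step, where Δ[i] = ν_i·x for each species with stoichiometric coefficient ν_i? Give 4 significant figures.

x = -0.008458 M

Q₀ = 2917 vs Keq = 591.7 ⇒ Q>K, reverse
Step 1:
                    L           C           X           M
  I           0.01724      0.1557       4.474       1.882
  C           0.01692     0.01692     0.02537   -0.008458
  E           0.03416      0.1726       4.499       1.874
  solve Keq expr → x = -0.008458; check Q = 591.7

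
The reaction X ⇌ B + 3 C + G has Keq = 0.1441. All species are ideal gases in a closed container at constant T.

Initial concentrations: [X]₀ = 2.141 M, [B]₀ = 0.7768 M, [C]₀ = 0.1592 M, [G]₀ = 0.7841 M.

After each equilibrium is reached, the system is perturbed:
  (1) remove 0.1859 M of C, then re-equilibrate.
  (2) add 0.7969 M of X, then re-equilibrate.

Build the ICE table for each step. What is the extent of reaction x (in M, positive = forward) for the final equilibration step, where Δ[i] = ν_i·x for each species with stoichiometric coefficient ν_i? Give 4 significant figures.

x = 0.02238 M

Q₀ = 0.001148 vs Keq = 0.1441 ⇒ Q<K, forward
Step 1:
                  X         B         C         G
  Initial     2.141    0.7768    0.1592    0.7841
  Change     -0.173     0.173     0.519     0.173
  Equil       1.968    0.9498    0.6782    0.9571
  solve Keq expr → x = 0.173; check Q = 0.1441
Then remove 0.1859 M of C.
Step 2:
                  X         B         C         G
  Initial     1.968    0.9498    0.4923    0.9571
  Change   -0.05214   0.05214    0.1564   0.05214
  Equil       1.916     1.002    0.6487     1.009
  solve Keq expr → x = 0.05214; check Q = 0.1441
Then add 0.7969 M of X.
Step 3:
                  X         B         C         G
  Initial     2.713     1.002    0.6487     1.009
  Change   -0.02238   0.02238   0.06715   0.02238
  Equil        2.69     1.024    0.7159     1.032
  solve Keq expr → x = 0.02238; check Q = 0.1441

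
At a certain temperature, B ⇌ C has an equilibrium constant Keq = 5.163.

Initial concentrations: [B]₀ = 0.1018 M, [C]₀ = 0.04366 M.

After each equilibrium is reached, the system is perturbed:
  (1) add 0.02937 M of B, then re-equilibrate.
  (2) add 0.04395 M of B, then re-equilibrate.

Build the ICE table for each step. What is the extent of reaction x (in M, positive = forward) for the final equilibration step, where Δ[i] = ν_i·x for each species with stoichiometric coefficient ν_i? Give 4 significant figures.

Q₀ = 0.4289 vs Keq = 5.163 ⇒ Q<K, forward
Step 1:
                    B           C
  Initial      0.1018     0.04366
  Change      -0.0782      0.0782
  Equil        0.0236      0.1219
  solve Keq expr → x = 0.0782; check Q = 5.163
Then add 0.02937 M of B.
Step 2:
                    B           C
  Initial     0.05297      0.1219
  Change      -0.0246      0.0246
  Equil       0.02837      0.1465
  solve Keq expr → x = 0.0246; check Q = 5.163
Then add 0.04395 M of B.
Step 3:
                    B           C
  Initial     0.07232      0.1465
  Change     -0.03682     0.03682
  Equil        0.0355      0.1833
  solve Keq expr → x = 0.03682; check Q = 5.163

x = 0.03682 M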